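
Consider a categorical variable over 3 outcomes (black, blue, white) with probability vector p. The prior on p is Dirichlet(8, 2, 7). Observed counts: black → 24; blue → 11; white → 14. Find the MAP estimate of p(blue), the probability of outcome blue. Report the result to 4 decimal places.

The posterior is Dirichlet(αᵢ + nᵢ) = Dirichlet(32, 13, 21).
For a Dirichlet(a₁,…,a_K) with all aᵢ > 1, the mode has j-th component (aⱼ − 1)/(Σaᵢ − K).
Here Σaᵢ = 66 and K = 3, so p(blue) = (13 − 1)/(66 − 3) = 12/63 ≈ 0.1905.

MAP estimate of p(blue) = 0.1905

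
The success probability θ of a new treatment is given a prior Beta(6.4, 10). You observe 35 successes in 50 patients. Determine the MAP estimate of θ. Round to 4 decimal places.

θ̂_MAP = 0.6273

Prior: Beta(6.4, 10).
Data: 35 successes in 50 trials. The binomial likelihood contributes θ^35(1−θ)^15, so the posterior is Beta(6.4+35, 10+15) = Beta(41.4, 25).
For Beta(a, b) with a, b > 1 the mode is (a−1)/(a+b−2) = 40.4/64.4 ≈ 0.6273.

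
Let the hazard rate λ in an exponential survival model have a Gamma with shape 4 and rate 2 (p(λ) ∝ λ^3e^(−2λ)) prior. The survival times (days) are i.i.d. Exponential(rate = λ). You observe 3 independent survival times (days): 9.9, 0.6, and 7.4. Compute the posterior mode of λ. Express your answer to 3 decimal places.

λ̂_MAP = 0.302

The Exponential(rate=λ) likelihood is ∝ λ^n e^(−λΣtᵢ). Here n = 3 and Σtᵢ = 9.9 + 0.6 + 7.4 = 17.9.
Posterior ∝ λ^3e^(−2λ) · λ^3e^(−17.9λ) = λ^6e^(−19.9λ), i.e. Gamma(7, 19.9).
Mode = (a−1)/b = 6/19.9 ≈ 0.302.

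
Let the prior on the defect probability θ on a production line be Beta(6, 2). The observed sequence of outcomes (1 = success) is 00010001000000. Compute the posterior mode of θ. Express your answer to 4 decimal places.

θ̂_MAP = 0.3500

Prior: Beta(6, 2).
Data: 2 successes in 14 trials (from the sequence). The binomial likelihood contributes θ^2(1−θ)^12, so the posterior is Beta(6+2, 2+12) = Beta(8, 14).
For Beta(a, b) with a, b > 1 the mode is (a−1)/(a+b−2) = 7/20 ≈ 0.3500.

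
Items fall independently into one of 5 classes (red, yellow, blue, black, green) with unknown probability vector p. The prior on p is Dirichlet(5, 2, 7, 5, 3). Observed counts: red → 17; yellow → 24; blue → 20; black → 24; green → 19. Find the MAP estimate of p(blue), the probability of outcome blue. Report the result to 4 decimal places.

MAP estimate of p(blue) = 0.2149

The posterior is Dirichlet(αᵢ + nᵢ) = Dirichlet(22, 26, 27, 29, 22).
For a Dirichlet(a₁,…,a_K) with all aᵢ > 1, the mode has j-th component (aⱼ − 1)/(Σaᵢ − K).
Here Σaᵢ = 126 and K = 5, so p(blue) = (27 − 1)/(126 − 5) = 26/121 ≈ 0.2149.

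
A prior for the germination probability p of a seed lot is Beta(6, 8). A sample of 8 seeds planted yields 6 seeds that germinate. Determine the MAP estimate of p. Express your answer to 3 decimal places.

p̂_MAP = 0.550

Prior: Beta(6, 8).
Data: 6 successes in 8 trials. The binomial likelihood contributes p^6(1−p)^2, so the posterior is Beta(6+6, 8+2) = Beta(12, 10).
For Beta(a, b) with a, b > 1 the mode is (a−1)/(a+b−2) = 11/20 ≈ 0.550.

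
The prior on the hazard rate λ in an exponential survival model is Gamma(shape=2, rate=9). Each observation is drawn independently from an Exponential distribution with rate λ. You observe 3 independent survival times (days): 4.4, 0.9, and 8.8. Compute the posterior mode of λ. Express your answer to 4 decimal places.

The Exponential(rate=λ) likelihood is ∝ λ^n e^(−λΣtᵢ). Here n = 3 and Σtᵢ = 4.4 + 0.9 + 8.8 = 14.1.
Posterior ∝ λe^(−9λ) · λ^3e^(−14.1λ) = λ^4e^(−23.1λ), i.e. Gamma(5, 23.1).
Mode = (a−1)/b = 4/23.1 ≈ 0.1732.

λ̂_MAP = 0.1732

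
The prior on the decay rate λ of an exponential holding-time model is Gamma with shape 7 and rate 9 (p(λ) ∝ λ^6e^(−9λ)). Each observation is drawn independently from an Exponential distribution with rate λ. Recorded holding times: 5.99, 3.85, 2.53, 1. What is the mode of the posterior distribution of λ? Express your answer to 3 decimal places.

λ̂_MAP = 0.447

The Exponential(rate=λ) likelihood is ∝ λ^n e^(−λΣtᵢ). Here n = 4 and Σtᵢ = 5.99 + 3.85 + 2.53 + 1 = 13.37.
Posterior ∝ λ^6e^(−9λ) · λ^4e^(−13.37λ) = λ^10e^(−22.37λ), i.e. Gamma(11, 22.37).
Mode = (a−1)/b = 10/22.37 ≈ 0.447.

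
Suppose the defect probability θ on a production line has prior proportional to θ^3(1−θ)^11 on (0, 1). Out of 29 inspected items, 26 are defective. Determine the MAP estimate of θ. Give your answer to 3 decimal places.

θ̂_MAP = 0.674

The prior density ∝ θ^3(1−θ)^11 is the kernel of Beta(4, 12).
Data: 26 successes in 29 trials. The binomial likelihood contributes θ^26(1−θ)^3, so the posterior is Beta(4+26, 12+3) = Beta(30, 15).
For Beta(a, b) with a, b > 1 the mode is (a−1)/(a+b−2) = 29/43 ≈ 0.674.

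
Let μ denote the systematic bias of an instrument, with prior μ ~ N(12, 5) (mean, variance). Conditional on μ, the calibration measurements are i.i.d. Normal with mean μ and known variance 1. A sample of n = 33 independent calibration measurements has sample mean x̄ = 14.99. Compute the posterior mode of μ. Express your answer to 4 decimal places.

μ̂_MAP = 14.9720

n = 33, x̄ = 14.99.
For a Normal prior and Normal likelihood with known variance, the posterior is Normal; its mode equals its mean, the precision-weighted average.
Prior precision 1/σ₀² = 1/5 = 0.2; data precision n/σ² = 33/1 = 33.
μ̂ = (0.2·12 + 33·14.99) / (0.2 + 33) = 497.07/33.2 = 49707/3320 ≈ 14.9720.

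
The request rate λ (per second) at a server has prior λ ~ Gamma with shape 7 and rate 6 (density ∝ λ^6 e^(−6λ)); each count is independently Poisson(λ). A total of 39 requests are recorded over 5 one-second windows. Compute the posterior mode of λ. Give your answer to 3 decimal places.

Σxᵢ = 39, n = 5.
Posterior ∝ λ^6e^(−6λ) · λ^39e^(−5λ) = λ^45e^(−11λ), i.e. Gamma(shape=46, rate=11).
The mode of a Gamma(a, b) with a ≥ 1 (shape–rate) is (a−1)/b = 45/11 ≈ 4.091.

λ̂_MAP = 4.091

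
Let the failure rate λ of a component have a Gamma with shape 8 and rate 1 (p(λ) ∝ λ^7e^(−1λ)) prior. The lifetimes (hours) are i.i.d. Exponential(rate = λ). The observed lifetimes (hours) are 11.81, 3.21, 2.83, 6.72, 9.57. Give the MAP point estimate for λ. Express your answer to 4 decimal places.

The Exponential(rate=λ) likelihood is ∝ λ^n e^(−λΣtᵢ). Here n = 5 and Σtᵢ = 11.81 + 3.21 + 2.83 + 6.72 + 9.57 = 34.14.
Posterior ∝ λ^7e^(−1λ) · λ^5e^(−34.14λ) = λ^12e^(−35.14λ), i.e. Gamma(13, 35.14).
Mode = (a−1)/b = 12/35.14 ≈ 0.3415.

λ̂_MAP = 0.3415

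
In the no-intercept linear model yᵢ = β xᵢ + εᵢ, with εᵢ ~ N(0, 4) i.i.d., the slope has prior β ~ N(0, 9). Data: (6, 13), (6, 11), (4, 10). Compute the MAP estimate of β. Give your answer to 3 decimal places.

log p(β | y) = −Σ(yᵢ − βxᵢ)²/(2·4) − β²/(2·9) + const.
Setting the derivative to zero: Σxᵢ(yᵢ − βxᵢ)/4 − β/9 = 0, so β = Σxᵢyᵢ / (Σxᵢ² + σ²/τ²).
Σxᵢyᵢ = 6·13 + 6·11 + 4·10 = 184; Σxᵢ² = 88; σ²/τ² = 4/9.
β̂_MAP = 184 / (88 + 4/9) = 184/(796/9) = 414/199 ≈ 2.080.

β̂_MAP = 2.080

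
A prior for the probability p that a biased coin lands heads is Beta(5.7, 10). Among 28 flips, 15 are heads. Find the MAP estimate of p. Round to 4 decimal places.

p̂_MAP = 0.4724

Prior: Beta(5.7, 10).
Data: 15 successes in 28 trials. The binomial likelihood contributes p^15(1−p)^13, so the posterior is Beta(5.7+15, 10+13) = Beta(20.7, 23).
For Beta(a, b) with a, b > 1 the mode is (a−1)/(a+b−2) = 19.7/41.7 ≈ 0.4724.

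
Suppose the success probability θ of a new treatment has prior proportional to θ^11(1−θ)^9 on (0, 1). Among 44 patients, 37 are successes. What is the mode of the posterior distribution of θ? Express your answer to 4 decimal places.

θ̂_MAP = 0.7500

The prior density ∝ θ^11(1−θ)^9 is the kernel of Beta(12, 10).
Data: 37 successes in 44 trials. The binomial likelihood contributes θ^37(1−θ)^7, so the posterior is Beta(12+37, 10+7) = Beta(49, 17).
For Beta(a, b) with a, b > 1 the mode is (a−1)/(a+b−2) = 48/64 ≈ 0.7500.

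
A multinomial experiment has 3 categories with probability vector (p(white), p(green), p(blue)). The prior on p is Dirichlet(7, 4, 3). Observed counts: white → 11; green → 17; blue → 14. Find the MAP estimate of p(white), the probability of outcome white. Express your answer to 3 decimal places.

MAP estimate of p(white) = 0.321

The posterior is Dirichlet(αᵢ + nᵢ) = Dirichlet(18, 21, 17).
For a Dirichlet(a₁,…,a_K) with all aᵢ > 1, the mode has j-th component (aⱼ − 1)/(Σaᵢ − K).
Here Σaᵢ = 56 and K = 3, so p(white) = (18 − 1)/(56 − 3) = 17/53 ≈ 0.321.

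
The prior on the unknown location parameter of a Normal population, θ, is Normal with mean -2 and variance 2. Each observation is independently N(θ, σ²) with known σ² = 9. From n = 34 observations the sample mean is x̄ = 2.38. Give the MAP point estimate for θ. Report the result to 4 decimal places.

θ̂_MAP = 1.8681

n = 34, x̄ = 2.38.
For a Normal prior and Normal likelihood with known variance, the posterior is Normal; its mode equals its mean, the precision-weighted average.
Prior precision 1/σ₀² = 1/2 = 0.5; data precision n/σ² = 34/9.
θ̂ = (0.5·(-2) + (34/9)·2.38) / (0.5 + 34/9) = (1798/225)/(77/18) = 3596/1925 ≈ 1.8681.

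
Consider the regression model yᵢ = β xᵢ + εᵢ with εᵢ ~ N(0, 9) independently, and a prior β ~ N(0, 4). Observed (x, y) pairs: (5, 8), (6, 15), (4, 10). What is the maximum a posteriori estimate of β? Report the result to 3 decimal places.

log p(β | y) = −Σ(yᵢ − βxᵢ)²/(2·9) − β²/(2·4) + const.
Setting the derivative to zero: Σxᵢ(yᵢ − βxᵢ)/9 − β/4 = 0, so β = Σxᵢyᵢ / (Σxᵢ² + σ²/τ²).
Σxᵢyᵢ = 5·8 + 6·15 + 4·10 = 170; Σxᵢ² = 77; σ²/τ² = 2.25.
β̂_MAP = 170 / (77 + 2.25) = 170/79.25 ≈ 2.145.

β̂_MAP = 2.145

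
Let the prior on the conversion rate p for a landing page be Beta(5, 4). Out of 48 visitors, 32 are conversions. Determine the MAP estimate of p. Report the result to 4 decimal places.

p̂_MAP = 0.6545

Prior: Beta(5, 4).
Data: 32 successes in 48 trials. The binomial likelihood contributes p^32(1−p)^16, so the posterior is Beta(5+32, 4+16) = Beta(37, 20).
For Beta(a, b) with a, b > 1 the mode is (a−1)/(a+b−2) = 36/55 ≈ 0.6545.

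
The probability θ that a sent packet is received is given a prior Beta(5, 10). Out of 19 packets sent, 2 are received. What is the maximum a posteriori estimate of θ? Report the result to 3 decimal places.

θ̂_MAP = 0.188

Prior: Beta(5, 10).
Data: 2 successes in 19 trials. The binomial likelihood contributes θ^2(1−θ)^17, so the posterior is Beta(5+2, 10+17) = Beta(7, 27).
For Beta(a, b) with a, b > 1 the mode is (a−1)/(a+b−2) = 6/32 ≈ 0.188.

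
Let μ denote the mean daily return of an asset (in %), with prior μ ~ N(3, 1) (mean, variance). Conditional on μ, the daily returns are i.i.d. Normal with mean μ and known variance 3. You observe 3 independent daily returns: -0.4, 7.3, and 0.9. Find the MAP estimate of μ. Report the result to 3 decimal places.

n = 3; x̄ = ((-0.4) + 7.3 + 0.9)/3 = 7.8/3 = 2.6.
For a Normal prior and Normal likelihood with known variance, the posterior is Normal; its mode equals its mean, the precision-weighted average.
Prior precision 1/σ₀² = 1/1 = 1; data precision n/σ² = 3/3 = 1.
μ̂ = (1·3 + 1·2.6) / (1 + 1) = 5.6/2 = 2.800.

μ̂_MAP = 2.800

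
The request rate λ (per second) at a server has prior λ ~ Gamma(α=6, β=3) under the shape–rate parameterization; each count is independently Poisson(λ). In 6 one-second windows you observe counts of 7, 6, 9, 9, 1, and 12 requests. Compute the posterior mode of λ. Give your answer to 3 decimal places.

Σxᵢ = 7+6+9+9+1+12 = 44, with n = 6.
Posterior ∝ λ^5e^(−3λ) · λ^44e^(−6λ) = λ^49e^(−9λ), i.e. Gamma(shape=50, rate=9).
The mode of a Gamma(a, b) with a ≥ 1 (shape–rate) is (a−1)/b = 49/9 ≈ 5.444.

λ̂_MAP = 5.444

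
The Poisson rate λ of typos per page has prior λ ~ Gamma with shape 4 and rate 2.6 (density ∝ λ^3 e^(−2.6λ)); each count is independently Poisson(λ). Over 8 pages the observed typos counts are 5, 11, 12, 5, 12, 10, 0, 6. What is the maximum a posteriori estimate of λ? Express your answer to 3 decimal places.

Σxᵢ = 5+11+12+5+12+10+0+6 = 61, with n = 8.
Posterior ∝ λ^3e^(−2.6λ) · λ^61e^(−8λ) = λ^64e^(−10.6λ), i.e. Gamma(shape=65, rate=10.6).
The mode of a Gamma(a, b) with a ≥ 1 (shape–rate) is (a−1)/b = 64/10.6 ≈ 6.038.

λ̂_MAP = 6.038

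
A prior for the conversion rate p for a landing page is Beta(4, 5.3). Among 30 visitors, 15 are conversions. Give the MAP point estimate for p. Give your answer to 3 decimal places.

Prior: Beta(4, 5.3).
Data: 15 successes in 30 trials. The binomial likelihood contributes p^15(1−p)^15, so the posterior is Beta(4+15, 5.3+15) = Beta(19, 20.3).
For Beta(a, b) with a, b > 1 the mode is (a−1)/(a+b−2) = 18/37.3 ≈ 0.483.

p̂_MAP = 0.483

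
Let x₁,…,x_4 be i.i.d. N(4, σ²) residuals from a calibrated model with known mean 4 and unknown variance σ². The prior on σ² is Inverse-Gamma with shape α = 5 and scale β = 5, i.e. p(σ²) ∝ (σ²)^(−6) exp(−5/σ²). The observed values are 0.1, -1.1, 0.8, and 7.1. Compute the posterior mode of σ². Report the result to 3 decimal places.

Sum of squared deviations about the known mean: SS = (0.1−4)² + (-1.1−4)² + (0.8−4)² + (7.1−4)² = 61.07.
The Normal likelihood contributes (σ²)^(−n/2) exp(−SS/(2σ²)), so the posterior is Inverse-Gamma(α + n/2, β + SS/2) = Inverse-Gamma(7, 35.535).
The mode of Inverse-Gamma(a, b) is b/(a+1) = 35.535/8 ≈ 4.442.

σ̂²_MAP = 4.442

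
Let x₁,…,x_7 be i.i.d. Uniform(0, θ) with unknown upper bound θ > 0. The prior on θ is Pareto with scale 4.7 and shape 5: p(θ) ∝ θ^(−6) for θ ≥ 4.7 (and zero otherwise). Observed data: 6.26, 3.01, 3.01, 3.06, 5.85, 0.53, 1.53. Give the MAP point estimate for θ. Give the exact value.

The Uniform(0, θ) likelihood is θ^(−n) for θ ≥ max(xᵢ), zero otherwise. Here max(xᵢ) = 6.26.
Posterior ∝ θ^(−6) · θ^(−7) = θ^(−13) on θ ≥ max(4.7, 6.26) = 6.26.
This density is strictly decreasing in θ, so the posterior mode lies at the lower boundary of the support.

θ̂_MAP = 6.26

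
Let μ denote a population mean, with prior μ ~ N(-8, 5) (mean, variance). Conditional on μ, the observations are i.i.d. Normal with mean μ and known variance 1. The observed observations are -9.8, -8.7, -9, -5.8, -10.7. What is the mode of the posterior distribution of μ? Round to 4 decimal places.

μ̂_MAP = -8.7692

n = 5; x̄ = ((-9.8) + (-8.7) + (-9) + (-5.8) + (-10.7))/5 = -44/5 = -8.8.
For a Normal prior and Normal likelihood with known variance, the posterior is Normal; its mode equals its mean, the precision-weighted average.
Prior precision 1/σ₀² = 1/5 = 0.2; data precision n/σ² = 5/1 = 5.
μ̂ = (0.2·(-8) + 5·(-8.8)) / (0.2 + 5) = (-45.6)/5.2 = -114/13 ≈ -8.7692.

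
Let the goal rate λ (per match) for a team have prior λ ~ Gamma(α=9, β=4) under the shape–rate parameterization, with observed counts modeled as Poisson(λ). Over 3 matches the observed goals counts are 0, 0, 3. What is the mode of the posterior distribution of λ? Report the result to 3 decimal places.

Σxᵢ = 0+0+3 = 3, with n = 3.
Posterior ∝ λ^8e^(−4λ) · λ^3e^(−3λ) = λ^11e^(−7λ), i.e. Gamma(shape=12, rate=7).
The mode of a Gamma(a, b) with a ≥ 1 (shape–rate) is (a−1)/b = 11/7 ≈ 1.571.

λ̂_MAP = 1.571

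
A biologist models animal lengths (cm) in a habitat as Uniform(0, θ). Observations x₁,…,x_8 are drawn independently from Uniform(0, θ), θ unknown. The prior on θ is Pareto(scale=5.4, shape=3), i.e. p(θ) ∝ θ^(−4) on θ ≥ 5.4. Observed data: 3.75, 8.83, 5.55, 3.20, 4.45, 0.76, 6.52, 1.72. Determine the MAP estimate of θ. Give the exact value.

The Uniform(0, θ) likelihood is θ^(−n) for θ ≥ max(xᵢ), zero otherwise. Here max(xᵢ) = 8.83.
Posterior ∝ θ^(−4) · θ^(−8) = θ^(−12) on θ ≥ max(5.4, 8.83) = 8.83.
This density is strictly decreasing in θ, so the posterior mode lies at the lower boundary of the support.

θ̂_MAP = 8.83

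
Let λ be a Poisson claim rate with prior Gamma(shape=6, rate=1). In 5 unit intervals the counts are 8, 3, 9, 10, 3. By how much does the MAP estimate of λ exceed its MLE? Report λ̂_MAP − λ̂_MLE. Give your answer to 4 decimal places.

MAP − MLE = -0.2667

Σxᵢ = 33. Posterior is Gamma(39, 6); MAP = (39−1)/6 = 38/6 ≈ 6.33333.
MLE = x̄ = 33/5 ≈ 6.60000.
Difference = 38/6 − 33/5 = -4/15 ≈ -0.2667.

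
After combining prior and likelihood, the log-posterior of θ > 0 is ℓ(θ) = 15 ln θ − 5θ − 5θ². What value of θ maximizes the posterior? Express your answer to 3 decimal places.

θ̂_MAP = 1.000

ℓ'(θ) = 15/θ − 5 − 10θ. Setting this to zero and multiplying by θ: 10θ² + 5θ − 15 = 0.
θ = (−5 + √(5² + 4·10·15)) / (2·10) = (−5 + √625) / 20 = (−5 + 25)/20 = 1.
ℓ''(θ) = −15/θ² − 10 < 0, confirming a maximum.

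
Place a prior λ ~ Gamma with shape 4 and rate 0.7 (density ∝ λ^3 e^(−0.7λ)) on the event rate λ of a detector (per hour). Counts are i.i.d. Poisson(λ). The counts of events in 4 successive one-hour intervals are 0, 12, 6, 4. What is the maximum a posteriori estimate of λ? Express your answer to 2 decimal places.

λ̂_MAP = 5.32

Σxᵢ = 0+12+6+4 = 22, with n = 4.
Posterior ∝ λ^3e^(−0.7λ) · λ^22e^(−4λ) = λ^25e^(−4.7λ), i.e. Gamma(shape=26, rate=4.7).
The mode of a Gamma(a, b) with a ≥ 1 (shape–rate) is (a−1)/b = 25/4.7 ≈ 5.32.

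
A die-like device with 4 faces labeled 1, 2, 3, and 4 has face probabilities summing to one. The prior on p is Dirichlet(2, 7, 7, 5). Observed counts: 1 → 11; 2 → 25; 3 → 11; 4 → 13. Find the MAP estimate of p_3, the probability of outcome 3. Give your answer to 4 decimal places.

MAP estimate: 0.2208

The posterior is Dirichlet(αᵢ + nᵢ) = Dirichlet(13, 32, 18, 18).
For a Dirichlet(a₁,…,a_K) with all aᵢ > 1, the mode has j-th component (aⱼ − 1)/(Σaᵢ − K).
Here Σaᵢ = 81 and K = 4, so p_3 = (18 − 1)/(81 − 4) = 17/77 ≈ 0.2208.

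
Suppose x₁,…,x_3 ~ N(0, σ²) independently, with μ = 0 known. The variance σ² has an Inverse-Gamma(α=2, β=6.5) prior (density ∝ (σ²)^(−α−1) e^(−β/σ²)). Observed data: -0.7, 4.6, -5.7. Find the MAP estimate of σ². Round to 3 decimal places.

Sum of squared deviations about the known mean: SS = (-0.7−0)² + (4.6−0)² + (-5.7−0)² = 54.14.
The Normal likelihood contributes (σ²)^(−n/2) exp(−SS/(2σ²)), so the posterior is Inverse-Gamma(α + n/2, β + SS/2) = Inverse-Gamma(3.5, 33.57).
The mode of Inverse-Gamma(a, b) is b/(a+1) = 33.57/4.5 ≈ 7.460.

σ̂²_MAP = 7.460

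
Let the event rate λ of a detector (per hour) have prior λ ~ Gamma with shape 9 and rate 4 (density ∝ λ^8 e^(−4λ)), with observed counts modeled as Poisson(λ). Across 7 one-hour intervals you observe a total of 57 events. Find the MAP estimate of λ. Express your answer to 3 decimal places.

λ̂_MAP = 5.909

Σxᵢ = 57, n = 7.
Posterior ∝ λ^8e^(−4λ) · λ^57e^(−7λ) = λ^65e^(−11λ), i.e. Gamma(shape=66, rate=11).
The mode of a Gamma(a, b) with a ≥ 1 (shape–rate) is (a−1)/b = 65/11 ≈ 5.909.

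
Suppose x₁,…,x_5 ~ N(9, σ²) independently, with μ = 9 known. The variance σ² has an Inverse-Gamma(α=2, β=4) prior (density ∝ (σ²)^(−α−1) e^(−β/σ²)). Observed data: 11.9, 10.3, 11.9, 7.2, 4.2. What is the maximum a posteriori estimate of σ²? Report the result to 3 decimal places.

σ̂²_MAP = 4.799

Sum of squared deviations about the known mean: SS = (11.9−9)² + (10.3−9)² + (11.9−9)² + (7.2−9)² + (4.2−9)² = 44.79.
The Normal likelihood contributes (σ²)^(−n/2) exp(−SS/(2σ²)), so the posterior is Inverse-Gamma(α + n/2, β + SS/2) = Inverse-Gamma(4.5, 26.395).
The mode of Inverse-Gamma(a, b) is b/(a+1) = 26.395/5.5 ≈ 4.799.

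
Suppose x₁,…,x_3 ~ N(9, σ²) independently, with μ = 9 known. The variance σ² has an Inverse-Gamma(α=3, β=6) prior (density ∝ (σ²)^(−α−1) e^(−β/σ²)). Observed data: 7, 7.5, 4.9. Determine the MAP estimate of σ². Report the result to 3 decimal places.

σ̂²_MAP = 3.187

Sum of squared deviations about the known mean: SS = (7−9)² + (7.5−9)² + (4.9−9)² = 23.06.
The Normal likelihood contributes (σ²)^(−n/2) exp(−SS/(2σ²)), so the posterior is Inverse-Gamma(α + n/2, β + SS/2) = Inverse-Gamma(4.5, 17.53).
The mode of Inverse-Gamma(a, b) is b/(a+1) = 17.53/5.5 ≈ 3.187.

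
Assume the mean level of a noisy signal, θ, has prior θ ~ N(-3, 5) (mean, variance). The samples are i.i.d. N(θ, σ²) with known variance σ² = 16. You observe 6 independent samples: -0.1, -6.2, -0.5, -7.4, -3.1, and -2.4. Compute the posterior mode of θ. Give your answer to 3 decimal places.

θ̂_MAP = -3.185

n = 6; x̄ = ((-0.1) + (-6.2) + (-0.5) + (-7.4) + (-3.1) + (-2.4))/6 = -19.7/6 = -197/60 ≈ -3.2833.
For a Normal prior and Normal likelihood with known variance, the posterior is Normal; its mode equals its mean, the precision-weighted average.
Prior precision 1/σ₀² = 1/5 = 0.2; data precision n/σ² = 6/16 = 0.375.
θ̂ = (0.2·(-3) + 0.375·(-197/60)) / (0.2 + 0.375) = (-1.83125)/0.575 = -293/92 ≈ -3.185.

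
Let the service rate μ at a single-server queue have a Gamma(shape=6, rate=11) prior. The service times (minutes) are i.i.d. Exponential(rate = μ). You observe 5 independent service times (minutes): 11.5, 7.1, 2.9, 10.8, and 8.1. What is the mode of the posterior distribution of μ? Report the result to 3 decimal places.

The Exponential(rate=μ) likelihood is ∝ μ^n e^(−μΣtᵢ). Here n = 5 and Σtᵢ = 11.5 + 7.1 + 2.9 + 10.8 + 8.1 = 40.4.
Posterior ∝ μ^5e^(−11μ) · μ^5e^(−40.4μ) = μ^10e^(−51.4μ), i.e. Gamma(11, 51.4).
Mode = (a−1)/b = 10/51.4 ≈ 0.195.

μ̂_MAP = 0.195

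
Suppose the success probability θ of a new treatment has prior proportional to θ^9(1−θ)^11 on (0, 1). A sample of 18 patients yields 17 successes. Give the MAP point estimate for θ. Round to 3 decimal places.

The prior density ∝ θ^9(1−θ)^11 is the kernel of Beta(10, 12).
Data: 17 successes in 18 trials. The binomial likelihood contributes θ^17(1−θ)^1, so the posterior is Beta(10+17, 12+1) = Beta(27, 13).
For Beta(a, b) with a, b > 1 the mode is (a−1)/(a+b−2) = 26/38 ≈ 0.684.

θ̂_MAP = 0.684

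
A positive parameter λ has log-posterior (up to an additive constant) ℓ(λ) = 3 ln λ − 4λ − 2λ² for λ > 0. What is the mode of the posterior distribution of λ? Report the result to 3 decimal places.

λ̂_MAP = 0.500

ℓ'(λ) = 3/λ − 4 − 4λ. Setting this to zero and multiplying by λ: 4λ² + 4λ − 3 = 0.
λ = (−4 + √(4² + 4·4·3)) / (2·4) = (−4 + √64) / 8 = (−4 + 8)/8 = 1/2.
ℓ''(λ) = −3/λ² − 4 < 0, confirming a maximum.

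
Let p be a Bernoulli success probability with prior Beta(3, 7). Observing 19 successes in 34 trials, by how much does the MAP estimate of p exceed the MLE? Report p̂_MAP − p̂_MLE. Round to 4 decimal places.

MAP − MLE = -0.0588

Posterior is Beta(22, 22); MAP = (22−1)/(44−2) = 21/42 ≈ 0.50000.
MLE ignores the prior: p̂_MLE = k/n = 19/34 ≈ 0.55882.
Difference = 21/42 − 19/34 = -1/17 ≈ -0.0588.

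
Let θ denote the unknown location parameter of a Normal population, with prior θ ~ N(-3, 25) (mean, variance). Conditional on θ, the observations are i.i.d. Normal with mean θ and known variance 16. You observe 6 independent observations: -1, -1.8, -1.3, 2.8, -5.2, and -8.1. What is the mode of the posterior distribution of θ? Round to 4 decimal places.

θ̂_MAP = -2.4880

n = 6; x̄ = ((-1) + (-1.8) + (-1.3) + 2.8 + (-5.2) + (-8.1))/6 = -14.6/6 = -73/30 ≈ -2.4333.
For a Normal prior and Normal likelihood with known variance, the posterior is Normal; its mode equals its mean, the precision-weighted average.
Prior precision 1/σ₀² = 1/25 = 0.04; data precision n/σ² = 6/16 = 0.375.
θ̂ = (0.04·(-3) + 0.375·(-73/30)) / (0.04 + 0.375) = (-1.0325)/0.415 = -413/166 ≈ -2.4880.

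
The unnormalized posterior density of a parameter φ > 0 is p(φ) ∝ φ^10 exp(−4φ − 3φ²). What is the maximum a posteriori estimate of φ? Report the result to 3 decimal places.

ℓ'(φ) = 10/φ − 4 − 6φ. Setting this to zero and multiplying by φ: 6φ² + 4φ − 10 = 0.
φ = (−4 + √(4² + 4·6·10)) / (2·6) = (−4 + √256) / 12 = (−4 + 16)/12 = 1.
ℓ''(φ) = −10/φ² − 6 < 0, confirming a maximum.

φ̂_MAP = 1.000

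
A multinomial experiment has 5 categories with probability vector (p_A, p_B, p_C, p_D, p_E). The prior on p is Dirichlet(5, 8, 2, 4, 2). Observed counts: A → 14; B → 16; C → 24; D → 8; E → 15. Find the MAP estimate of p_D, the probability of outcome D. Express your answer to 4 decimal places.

MAP estimate of p_D = 0.1183

The posterior is Dirichlet(αᵢ + nᵢ) = Dirichlet(19, 24, 26, 12, 17).
For a Dirichlet(a₁,…,a_K) with all aᵢ > 1, the mode has j-th component (aⱼ − 1)/(Σaᵢ − K).
Here Σaᵢ = 98 and K = 5, so p_D = (12 − 1)/(98 − 5) = 11/93 ≈ 0.1183.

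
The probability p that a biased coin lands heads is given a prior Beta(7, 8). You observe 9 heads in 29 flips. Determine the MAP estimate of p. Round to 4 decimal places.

p̂_MAP = 0.3571

Prior: Beta(7, 8).
Data: 9 successes in 29 trials. The binomial likelihood contributes p^9(1−p)^20, so the posterior is Beta(7+9, 8+20) = Beta(16, 28).
For Beta(a, b) with a, b > 1 the mode is (a−1)/(a+b−2) = 15/42 ≈ 0.3571.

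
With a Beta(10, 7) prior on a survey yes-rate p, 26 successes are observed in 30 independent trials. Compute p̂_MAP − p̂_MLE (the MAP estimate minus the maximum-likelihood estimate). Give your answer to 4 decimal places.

MAP − MLE = -0.0889

Posterior is Beta(36, 11); MAP = (36−1)/(47−2) = 35/45 ≈ 0.77778.
MLE ignores the prior: p̂_MLE = k/n = 26/30 ≈ 0.86667.
Difference = 35/45 − 26/30 = -4/45 ≈ -0.0889.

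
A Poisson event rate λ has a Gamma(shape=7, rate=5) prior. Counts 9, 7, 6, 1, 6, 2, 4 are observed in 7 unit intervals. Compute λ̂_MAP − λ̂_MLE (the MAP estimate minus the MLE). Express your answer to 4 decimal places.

Σxᵢ = 35. Posterior is Gamma(42, 12); MAP = (42−1)/12 = 41/12 ≈ 3.41667.
MLE = x̄ = 35/7 ≈ 5.00000.
Difference = 41/12 − 35/7 = -19/12 ≈ -1.5833.

MAP − MLE = -1.5833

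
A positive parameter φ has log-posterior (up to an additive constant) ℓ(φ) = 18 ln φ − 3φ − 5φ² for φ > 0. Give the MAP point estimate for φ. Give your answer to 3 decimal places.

φ̂_MAP = 1.200

ℓ'(φ) = 18/φ − 3 − 10φ. Setting this to zero and multiplying by φ: 10φ² + 3φ − 18 = 0.
φ = (−3 + √(3² + 4·10·18)) / (2·10) = (−3 + √729) / 20 = (−3 + 27)/20 = 6/5.
ℓ''(φ) = −18/φ² − 10 < 0, confirming a maximum.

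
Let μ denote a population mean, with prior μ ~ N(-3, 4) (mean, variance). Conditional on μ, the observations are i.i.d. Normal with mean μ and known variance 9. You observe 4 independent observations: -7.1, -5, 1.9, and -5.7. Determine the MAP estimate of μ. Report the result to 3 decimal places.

μ̂_MAP = -3.624

n = 4; x̄ = ((-7.1) + (-5) + 1.9 + (-5.7))/4 = -15.9/4 = -3.975.
For a Normal prior and Normal likelihood with known variance, the posterior is Normal; its mode equals its mean, the precision-weighted average.
Prior precision 1/σ₀² = 1/4 = 0.25; data precision n/σ² = 4/9.
μ̂ = (0.25·(-3) + (4/9)·(-3.975)) / (0.25 + 4/9) = (-151/60)/(25/36) = -3.624.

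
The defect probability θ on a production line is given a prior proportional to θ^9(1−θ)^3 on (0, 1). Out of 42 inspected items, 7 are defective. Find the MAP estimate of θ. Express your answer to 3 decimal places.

θ̂_MAP = 0.296

The prior density ∝ θ^9(1−θ)^3 is the kernel of Beta(10, 4).
Data: 7 successes in 42 trials. The binomial likelihood contributes θ^7(1−θ)^35, so the posterior is Beta(10+7, 4+35) = Beta(17, 39).
For Beta(a, b) with a, b > 1 the mode is (a−1)/(a+b−2) = 16/54 ≈ 0.296.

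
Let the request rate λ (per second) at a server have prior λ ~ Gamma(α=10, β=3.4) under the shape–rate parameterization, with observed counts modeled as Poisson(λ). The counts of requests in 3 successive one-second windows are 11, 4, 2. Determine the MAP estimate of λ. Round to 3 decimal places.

λ̂_MAP = 4.063

Σxᵢ = 11+4+2 = 17, with n = 3.
Posterior ∝ λ^9e^(−3.4λ) · λ^17e^(−3λ) = λ^26e^(−6.4λ), i.e. Gamma(shape=27, rate=6.4).
The mode of a Gamma(a, b) with a ≥ 1 (shape–rate) is (a−1)/b = 26/6.4 ≈ 4.063.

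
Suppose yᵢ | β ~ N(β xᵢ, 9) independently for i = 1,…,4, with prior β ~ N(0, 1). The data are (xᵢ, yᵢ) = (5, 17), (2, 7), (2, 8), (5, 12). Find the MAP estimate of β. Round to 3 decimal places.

β̂_MAP = 2.612

log p(β | y) = −Σ(yᵢ − βxᵢ)²/(2·9) − β²/(2·1) + const.
Setting the derivative to zero: Σxᵢ(yᵢ − βxᵢ)/9 − β/1 = 0, so β = Σxᵢyᵢ / (Σxᵢ² + σ²/τ²).
Σxᵢyᵢ = 5·17 + 2·7 + 2·8 + 5·12 = 175; Σxᵢ² = 58; σ²/τ² = 9.
β̂_MAP = 175 / (58 + 9) = 175/67 ≈ 2.612.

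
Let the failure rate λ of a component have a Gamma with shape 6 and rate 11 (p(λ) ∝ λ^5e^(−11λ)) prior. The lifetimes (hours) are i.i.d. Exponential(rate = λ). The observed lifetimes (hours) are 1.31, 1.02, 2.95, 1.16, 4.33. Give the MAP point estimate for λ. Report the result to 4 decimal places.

λ̂_MAP = 0.4593

The Exponential(rate=λ) likelihood is ∝ λ^n e^(−λΣtᵢ). Here n = 5 and Σtᵢ = 1.31 + 1.02 + 2.95 + 1.16 + 4.33 = 10.77.
Posterior ∝ λ^5e^(−11λ) · λ^5e^(−10.77λ) = λ^10e^(−21.77λ), i.e. Gamma(11, 21.77).
Mode = (a−1)/b = 10/21.77 ≈ 0.4593.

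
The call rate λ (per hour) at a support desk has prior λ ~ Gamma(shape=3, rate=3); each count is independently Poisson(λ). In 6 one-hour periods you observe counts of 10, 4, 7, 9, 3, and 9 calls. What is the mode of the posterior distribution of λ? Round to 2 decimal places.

Σxᵢ = 10+4+7+9+3+9 = 42, with n = 6.
Posterior ∝ λ^2e^(−3λ) · λ^42e^(−6λ) = λ^44e^(−9λ), i.e. Gamma(shape=45, rate=9).
The mode of a Gamma(a, b) with a ≥ 1 (shape–rate) is (a−1)/b = 44/9 ≈ 4.89.

λ̂_MAP = 4.89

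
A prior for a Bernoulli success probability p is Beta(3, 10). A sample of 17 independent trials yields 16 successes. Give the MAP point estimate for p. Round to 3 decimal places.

Prior: Beta(3, 10).
Data: 16 successes in 17 trials. The binomial likelihood contributes p^16(1−p)^1, so the posterior is Beta(3+16, 10+1) = Beta(19, 11).
For Beta(a, b) with a, b > 1 the mode is (a−1)/(a+b−2) = 18/28 ≈ 0.643.

p̂_MAP = 0.643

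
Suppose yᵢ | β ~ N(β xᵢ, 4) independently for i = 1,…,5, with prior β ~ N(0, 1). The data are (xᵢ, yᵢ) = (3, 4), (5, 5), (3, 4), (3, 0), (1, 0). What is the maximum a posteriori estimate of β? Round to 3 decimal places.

β̂_MAP = 0.860

log p(β | y) = −Σ(yᵢ − βxᵢ)²/(2·4) − β²/(2·1) + const.
Setting the derivative to zero: Σxᵢ(yᵢ − βxᵢ)/4 − β/1 = 0, so β = Σxᵢyᵢ / (Σxᵢ² + σ²/τ²).
Σxᵢyᵢ = 3·4 + 5·5 + 3·4 + 3·0 + 1·0 = 49; Σxᵢ² = 53; σ²/τ² = 4.
β̂_MAP = 49 / (53 + 4) = 49/57 ≈ 0.860.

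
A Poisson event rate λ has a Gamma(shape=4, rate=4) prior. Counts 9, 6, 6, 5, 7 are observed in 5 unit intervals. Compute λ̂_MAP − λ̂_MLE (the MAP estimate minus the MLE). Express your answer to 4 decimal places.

Σxᵢ = 33. Posterior is Gamma(37, 9); MAP = (37−1)/9 = 36/9 ≈ 4.00000.
MLE = x̄ = 33/5 ≈ 6.60000.
Difference = 36/9 − 33/5 = -13/5 ≈ -2.6000.

MAP − MLE = -2.6000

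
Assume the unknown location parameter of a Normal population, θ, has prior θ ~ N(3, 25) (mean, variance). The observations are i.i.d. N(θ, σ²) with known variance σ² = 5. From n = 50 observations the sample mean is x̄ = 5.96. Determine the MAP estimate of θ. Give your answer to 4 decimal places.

θ̂_MAP = 5.9482

n = 50, x̄ = 5.96.
For a Normal prior and Normal likelihood with known variance, the posterior is Normal; its mode equals its mean, the precision-weighted average.
Prior precision 1/σ₀² = 1/25 = 0.04; data precision n/σ² = 50/5 = 10.
θ̂ = (0.04·3 + 10·5.96) / (0.04 + 10) = 59.72/10.04 = 1493/251 ≈ 5.9482.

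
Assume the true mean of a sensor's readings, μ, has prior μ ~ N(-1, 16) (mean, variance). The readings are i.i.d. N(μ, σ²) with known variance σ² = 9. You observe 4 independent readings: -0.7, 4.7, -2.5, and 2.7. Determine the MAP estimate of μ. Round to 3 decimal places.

n = 4; x̄ = ((-0.7) + 4.7 + (-2.5) + 2.7)/4 = 4.2/4 = 1.05.
For a Normal prior and Normal likelihood with known variance, the posterior is Normal; its mode equals its mean, the precision-weighted average.
Prior precision 1/σ₀² = 1/16 = 0.0625; data precision n/σ² = 4/9.
μ̂ = (0.0625·(-1) + (4/9)·1.05) / (0.0625 + 4/9) = (97/240)/(73/144) = 291/365 ≈ 0.797.

μ̂_MAP = 0.797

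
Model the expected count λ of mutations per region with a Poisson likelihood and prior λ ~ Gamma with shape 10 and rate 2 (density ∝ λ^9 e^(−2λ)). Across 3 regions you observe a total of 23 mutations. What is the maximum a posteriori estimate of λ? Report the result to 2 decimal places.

λ̂_MAP = 6.40

Σxᵢ = 23, n = 3.
Posterior ∝ λ^9e^(−2λ) · λ^23e^(−3λ) = λ^32e^(−5λ), i.e. Gamma(shape=33, rate=5).
The mode of a Gamma(a, b) with a ≥ 1 (shape–rate) is (a−1)/b = 32/5 ≈ 6.40.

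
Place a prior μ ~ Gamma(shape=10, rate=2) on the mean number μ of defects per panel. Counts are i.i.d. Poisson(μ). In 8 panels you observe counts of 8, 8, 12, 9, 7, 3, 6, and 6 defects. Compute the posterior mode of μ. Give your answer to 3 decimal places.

μ̂_MAP = 6.800

Σxᵢ = 8+8+12+9+7+3+6+6 = 59, with n = 8.
Posterior ∝ μ^9e^(−2μ) · μ^59e^(−8μ) = μ^68e^(−10μ), i.e. Gamma(shape=69, rate=10).
The mode of a Gamma(a, b) with a ≥ 1 (shape–rate) is (a−1)/b = 68/10 ≈ 6.800.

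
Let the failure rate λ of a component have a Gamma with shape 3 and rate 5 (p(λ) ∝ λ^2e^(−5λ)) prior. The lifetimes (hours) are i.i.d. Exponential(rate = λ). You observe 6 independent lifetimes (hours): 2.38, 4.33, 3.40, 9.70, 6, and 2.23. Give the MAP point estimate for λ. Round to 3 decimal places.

The Exponential(rate=λ) likelihood is ∝ λ^n e^(−λΣtᵢ). Here n = 6 and Σtᵢ = 2.38 + 4.33 + 3.40 + 9.70 + 6 + 2.23 = 28.04.
Posterior ∝ λ^2e^(−5λ) · λ^6e^(−28.04λ) = λ^8e^(−33.04λ), i.e. Gamma(9, 33.04).
Mode = (a−1)/b = 8/33.04 ≈ 0.242.

λ̂_MAP = 0.242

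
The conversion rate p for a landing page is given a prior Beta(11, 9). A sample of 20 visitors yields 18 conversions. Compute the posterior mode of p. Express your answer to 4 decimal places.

Prior: Beta(11, 9).
Data: 18 successes in 20 trials. The binomial likelihood contributes p^18(1−p)^2, so the posterior is Beta(11+18, 9+2) = Beta(29, 11).
For Beta(a, b) with a, b > 1 the mode is (a−1)/(a+b−2) = 28/38 ≈ 0.7368.

p̂_MAP = 0.7368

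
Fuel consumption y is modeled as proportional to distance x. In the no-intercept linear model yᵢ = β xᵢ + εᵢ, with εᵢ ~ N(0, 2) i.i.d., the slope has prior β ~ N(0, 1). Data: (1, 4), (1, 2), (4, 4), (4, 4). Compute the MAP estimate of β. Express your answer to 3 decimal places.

log p(β | y) = −Σ(yᵢ − βxᵢ)²/(2·2) − β²/(2·1) + const.
Setting the derivative to zero: Σxᵢ(yᵢ − βxᵢ)/2 − β/1 = 0, so β = Σxᵢyᵢ / (Σxᵢ² + σ²/τ²).
Σxᵢyᵢ = 1·4 + 1·2 + 4·4 + 4·4 = 38; Σxᵢ² = 34; σ²/τ² = 2.
β̂_MAP = 38 / (34 + 2) = 38/36 ≈ 1.056.

β̂_MAP = 1.056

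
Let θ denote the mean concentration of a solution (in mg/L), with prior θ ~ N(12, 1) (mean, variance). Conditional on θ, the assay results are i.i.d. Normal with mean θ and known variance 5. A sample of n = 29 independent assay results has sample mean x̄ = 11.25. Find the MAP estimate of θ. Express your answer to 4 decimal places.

θ̂_MAP = 11.3603

n = 29, x̄ = 11.25.
For a Normal prior and Normal likelihood with known variance, the posterior is Normal; its mode equals its mean, the precision-weighted average.
Prior precision 1/σ₀² = 1/1 = 1; data precision n/σ² = 29/5 = 5.8.
θ̂ = (1·12 + 5.8·11.25) / (1 + 5.8) = 77.25/6.8 = 1545/136 ≈ 11.3603.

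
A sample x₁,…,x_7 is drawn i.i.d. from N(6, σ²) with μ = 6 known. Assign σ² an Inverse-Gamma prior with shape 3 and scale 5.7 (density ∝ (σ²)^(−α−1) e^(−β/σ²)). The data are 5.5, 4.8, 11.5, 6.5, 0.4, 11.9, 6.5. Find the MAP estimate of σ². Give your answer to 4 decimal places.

σ̂²_MAP = 7.3340

Sum of squared deviations about the known mean: SS = (5.5−6)² + (4.8−6)² + (11.5−6)² + (6.5−6)² + (0.4−6)² + (11.9−6)² + (6.5−6)² = 98.61.
The Normal likelihood contributes (σ²)^(−n/2) exp(−SS/(2σ²)), so the posterior is Inverse-Gamma(α + n/2, β + SS/2) = Inverse-Gamma(6.5, 55.005).
The mode of Inverse-Gamma(a, b) is b/(a+1) = 55.005/7.5 ≈ 7.3340.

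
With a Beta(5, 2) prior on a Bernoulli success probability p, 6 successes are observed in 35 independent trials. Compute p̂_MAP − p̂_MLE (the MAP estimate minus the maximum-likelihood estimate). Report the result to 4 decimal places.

Posterior is Beta(11, 31); MAP = (11−1)/(42−2) = 10/40 ≈ 0.25000.
MLE ignores the prior: p̂_MLE = k/n = 6/35 ≈ 0.17143.
Difference = 10/40 − 6/35 = 11/140 ≈ 0.0786.

MAP − MLE = 0.0786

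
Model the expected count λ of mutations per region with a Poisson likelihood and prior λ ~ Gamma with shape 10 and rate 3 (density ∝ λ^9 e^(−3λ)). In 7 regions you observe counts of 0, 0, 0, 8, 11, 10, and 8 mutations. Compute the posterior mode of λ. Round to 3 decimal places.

Σxᵢ = 0+0+0+8+11+10+8 = 37, with n = 7.
Posterior ∝ λ^9e^(−3λ) · λ^37e^(−7λ) = λ^46e^(−10λ), i.e. Gamma(shape=47, rate=10).
The mode of a Gamma(a, b) with a ≥ 1 (shape–rate) is (a−1)/b = 46/10 ≈ 4.600.

λ̂_MAP = 4.600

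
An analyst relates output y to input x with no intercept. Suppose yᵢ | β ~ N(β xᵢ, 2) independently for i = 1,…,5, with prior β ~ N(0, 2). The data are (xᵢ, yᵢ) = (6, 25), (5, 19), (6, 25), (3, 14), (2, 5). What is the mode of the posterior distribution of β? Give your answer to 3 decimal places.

log p(β | y) = −Σ(yᵢ − βxᵢ)²/(2·2) − β²/(2·2) + const.
Setting the derivative to zero: Σxᵢ(yᵢ − βxᵢ)/2 − β/2 = 0, so β = Σxᵢyᵢ / (Σxᵢ² + σ²/τ²).
Σxᵢyᵢ = 6·25 + 5·19 + 6·25 + 3·14 + 2·5 = 447; Σxᵢ² = 110; σ²/τ² = 1.
β̂_MAP = 447 / (110 + 1) = 447/111 ≈ 4.027.

β̂_MAP = 4.027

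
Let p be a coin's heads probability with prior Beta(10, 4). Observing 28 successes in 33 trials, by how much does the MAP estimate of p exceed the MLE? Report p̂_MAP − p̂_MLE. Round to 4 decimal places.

MAP − MLE = -0.0263

Posterior is Beta(38, 9); MAP = (38−1)/(47−2) = 37/45 ≈ 0.82222.
MLE ignores the prior: p̂_MLE = k/n = 28/33 ≈ 0.84848.
Difference = 37/45 − 28/33 = -13/495 ≈ -0.0263.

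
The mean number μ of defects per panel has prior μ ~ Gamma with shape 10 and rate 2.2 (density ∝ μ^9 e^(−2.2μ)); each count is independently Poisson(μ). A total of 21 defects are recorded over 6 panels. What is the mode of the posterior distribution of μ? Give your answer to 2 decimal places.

μ̂_MAP = 3.66

Σxᵢ = 21, n = 6.
Posterior ∝ μ^9e^(−2.2μ) · μ^21e^(−6μ) = μ^30e^(−8.2μ), i.e. Gamma(shape=31, rate=8.2).
The mode of a Gamma(a, b) with a ≥ 1 (shape–rate) is (a−1)/b = 30/8.2 ≈ 3.66.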